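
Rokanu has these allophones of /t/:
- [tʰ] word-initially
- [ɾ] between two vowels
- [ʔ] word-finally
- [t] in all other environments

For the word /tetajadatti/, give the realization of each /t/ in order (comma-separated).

Occurrence 1 (position 1): word-initially → [tʰ].
Occurrence 2 (position 3): between two vowels → [ɾ].
Occurrence 3 (position 9): no conditioning environment matches → elsewhere allophone [t].
Occurrence 4 (position 10): no conditioning environment matches → elsewhere allophone [t].

[tʰ], [ɾ], [t], [t]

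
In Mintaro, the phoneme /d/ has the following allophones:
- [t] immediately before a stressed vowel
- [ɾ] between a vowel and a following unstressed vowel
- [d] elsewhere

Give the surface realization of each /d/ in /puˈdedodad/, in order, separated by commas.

[t], [ɾ], [ɾ], [d]

Occurrence 1 (position 3): immediately before a stressed vowel → [t].
Occurrence 2 (position 5): between a vowel and a following unstressed vowel → [ɾ].
Occurrence 3 (position 7): between a vowel and a following unstressed vowel → [ɾ].
Occurrence 4 (position 9): no conditioning environment matches → elsewhere allophone [d].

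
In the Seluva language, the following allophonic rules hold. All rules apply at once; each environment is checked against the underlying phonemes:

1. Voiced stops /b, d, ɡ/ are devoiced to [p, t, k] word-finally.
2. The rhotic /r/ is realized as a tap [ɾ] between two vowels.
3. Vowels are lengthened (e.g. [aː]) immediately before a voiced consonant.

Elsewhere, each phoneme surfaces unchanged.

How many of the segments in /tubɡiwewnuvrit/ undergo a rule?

4

Segments that undergo a rule: /u/ → [uː] (rule 3); /i/ → [iː] (rule 3); /e/ → [eː] (rule 3); /u/ → [uː] (rule 3).
All other segments surface unchanged.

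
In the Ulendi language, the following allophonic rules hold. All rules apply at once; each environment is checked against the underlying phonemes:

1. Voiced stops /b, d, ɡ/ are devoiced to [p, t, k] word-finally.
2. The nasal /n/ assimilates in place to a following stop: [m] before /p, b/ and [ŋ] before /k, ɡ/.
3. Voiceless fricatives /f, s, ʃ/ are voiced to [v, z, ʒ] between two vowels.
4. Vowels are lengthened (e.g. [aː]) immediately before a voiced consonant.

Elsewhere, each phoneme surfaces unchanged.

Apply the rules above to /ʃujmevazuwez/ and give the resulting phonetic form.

[ʃuːjmeːvaːzuːweːz]

/ʃ/ (word-initial) is in the target of rule 3 but the environment (between two vowels) is not met → [ʃ].
Rule 4 applies to /u/ (between /ʃ/ and /j/: before a voiced consonant) → [uː].
/e/ (between /m/ and /v/) occurs before a voiced consonant → [eː] by rule 4.
Rule 4 applies to /a/ (between /v/ and /z/: before a voiced consonant) → [aː].
/u/ (between /z/ and /w/): before a voiced consonant, so rule 4 applies → [uː].
/e/ (between /w/ and /z/): before a voiced consonant, so rule 4 applies → [eː].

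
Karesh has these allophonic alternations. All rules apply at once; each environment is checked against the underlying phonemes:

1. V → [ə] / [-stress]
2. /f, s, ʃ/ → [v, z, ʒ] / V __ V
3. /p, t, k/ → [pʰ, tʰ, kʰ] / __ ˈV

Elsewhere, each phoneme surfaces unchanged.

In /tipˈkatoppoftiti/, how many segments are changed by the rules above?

Segments that undergo a rule: /i/ → [ə] (rule 1); /k/ → [kʰ] (rule 3); /o/ → [ə] (rule 1); /o/ → [ə] (rule 1); /i/ → [ə] (rule 1); /i/ → [ə] (rule 1).
All other segments surface unchanged.

6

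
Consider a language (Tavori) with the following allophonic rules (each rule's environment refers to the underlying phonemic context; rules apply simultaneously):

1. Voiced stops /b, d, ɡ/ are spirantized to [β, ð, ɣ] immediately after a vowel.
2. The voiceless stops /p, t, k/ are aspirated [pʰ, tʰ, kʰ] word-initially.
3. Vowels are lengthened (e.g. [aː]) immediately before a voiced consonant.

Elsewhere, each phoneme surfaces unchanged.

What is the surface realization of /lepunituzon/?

/l/ — not in any rule's target class → [l].
/e/ — between /l/ and /p/; rule 3 does not apply here → [e].
/p/ (between /e/ and /u/) fails the environment for rule 2, so it stays [p].
/u/ (between /p/ and /n/): before a voiced consonant, so rule 3 applies → [uː].
/n/ stays [n].
/i/ (between /n/ and /t/) fails the environment for rule 3, so it stays [i].
/t/ (between /i/ and /u/): rule 2 targets it, but not word-initially → unchanged [t].
/u/ (between /t/ and /z/) occurs before a voiced consonant → [uː] by rule 3.
/z/ (between /u/ and /o/) is unaffected → [z].
/o/ meets the environment for rule 3 (before a voiced consonant) → [oː].
/n/ — not in any rule's target class → [n].

[lepuːnituːzoːn]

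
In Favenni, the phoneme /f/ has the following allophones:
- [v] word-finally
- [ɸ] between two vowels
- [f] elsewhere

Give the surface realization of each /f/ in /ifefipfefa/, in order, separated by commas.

[ɸ], [ɸ], [f], [ɸ]

Occurrence 1 (position 2): between two vowels → [ɸ].
Occurrence 2 (position 4): between two vowels → [ɸ].
Occurrence 3 (position 7): no conditioning environment matches → elsewhere allophone [f].
Occurrence 4 (position 9): between two vowels → [ɸ].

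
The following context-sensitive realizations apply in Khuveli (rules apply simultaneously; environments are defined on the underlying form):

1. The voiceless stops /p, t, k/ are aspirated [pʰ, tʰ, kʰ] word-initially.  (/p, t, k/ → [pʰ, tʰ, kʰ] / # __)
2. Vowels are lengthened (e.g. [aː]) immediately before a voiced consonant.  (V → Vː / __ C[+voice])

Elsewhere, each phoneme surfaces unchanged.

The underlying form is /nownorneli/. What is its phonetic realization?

[noːwnoːrneːli]

/n/ (word-initial): no rule targets it → [n].
/o/ (between /n/ and /w/) occurs before a voiced consonant → [oː] by rule 2.
/w/ — not in any rule's target class → [w].
/n/ stays [n].
/o/ (between /n/ and /r/): before a voiced consonant, so rule 2 applies → [oː].
/r/ stays [r].
/n/ stays [n].
/e/ (between /n/ and /l/): before a voiced consonant, so rule 2 applies → [eː].
/l/ (between /e/ and /i/) is unaffected → [l].
/i/ (word-final) is in the target of rule 2 but the environment (before a voiced consonant) is not met → [i].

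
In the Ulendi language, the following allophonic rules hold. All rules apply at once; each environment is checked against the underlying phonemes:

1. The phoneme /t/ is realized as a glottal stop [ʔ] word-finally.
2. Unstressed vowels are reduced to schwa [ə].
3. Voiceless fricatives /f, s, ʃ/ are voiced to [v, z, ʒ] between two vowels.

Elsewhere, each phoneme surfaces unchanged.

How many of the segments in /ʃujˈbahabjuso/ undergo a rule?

Segments that undergo a rule: /u/ → [ə] (rule 2); /a/ → [ə] (rule 2); /u/ → [ə] (rule 2); /s/ → [z] (rule 3); /o/ → [ə] (rule 2).
All other segments surface unchanged.

5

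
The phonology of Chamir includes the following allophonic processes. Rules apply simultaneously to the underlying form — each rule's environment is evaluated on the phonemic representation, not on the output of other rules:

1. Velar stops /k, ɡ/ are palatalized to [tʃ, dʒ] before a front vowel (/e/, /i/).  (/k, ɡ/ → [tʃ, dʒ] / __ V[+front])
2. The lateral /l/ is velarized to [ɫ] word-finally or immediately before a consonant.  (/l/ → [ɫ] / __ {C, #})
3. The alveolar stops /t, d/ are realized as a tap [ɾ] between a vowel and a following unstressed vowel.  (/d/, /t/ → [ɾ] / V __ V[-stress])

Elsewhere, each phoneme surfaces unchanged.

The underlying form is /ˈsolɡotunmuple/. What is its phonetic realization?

[ˈsoɫɡoɾunmuple]

/l/ meets the environment for rule 2 (word-finally or immediately before a consonant) → [ɫ].
/ɡ/ — between /l/ and /o/; rule 1 does not apply here → [ɡ].
/t/ (between /o/ and /u/): between a vowel and a following unstressed vowel, so rule 3 applies → [ɾ].
/l/ (between /p/ and /e/) is in the target of rule 2 but the environment (word-finally or immediately before a consonant) is not met → [l].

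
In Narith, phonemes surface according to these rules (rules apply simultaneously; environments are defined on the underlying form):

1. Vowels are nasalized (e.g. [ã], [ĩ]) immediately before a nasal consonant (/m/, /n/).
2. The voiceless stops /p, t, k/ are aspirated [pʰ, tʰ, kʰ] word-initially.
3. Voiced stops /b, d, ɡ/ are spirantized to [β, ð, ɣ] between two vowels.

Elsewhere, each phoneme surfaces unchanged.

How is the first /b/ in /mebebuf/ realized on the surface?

/b/ meets the environment for rule 3 (between two vowels) → [β].

[β]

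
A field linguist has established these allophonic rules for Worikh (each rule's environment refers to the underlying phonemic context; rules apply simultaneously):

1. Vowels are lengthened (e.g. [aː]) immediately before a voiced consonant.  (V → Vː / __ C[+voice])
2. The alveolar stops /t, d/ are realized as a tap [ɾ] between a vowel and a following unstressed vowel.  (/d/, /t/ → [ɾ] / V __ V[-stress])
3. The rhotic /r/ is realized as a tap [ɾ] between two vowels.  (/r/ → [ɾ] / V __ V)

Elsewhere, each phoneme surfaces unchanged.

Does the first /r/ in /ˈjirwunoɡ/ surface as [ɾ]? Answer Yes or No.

No

/r/ (between /i/ and /w/): rule 3 targets it, but not between two vowels → unchanged [r].
The actual realization is [r], not [ɾ].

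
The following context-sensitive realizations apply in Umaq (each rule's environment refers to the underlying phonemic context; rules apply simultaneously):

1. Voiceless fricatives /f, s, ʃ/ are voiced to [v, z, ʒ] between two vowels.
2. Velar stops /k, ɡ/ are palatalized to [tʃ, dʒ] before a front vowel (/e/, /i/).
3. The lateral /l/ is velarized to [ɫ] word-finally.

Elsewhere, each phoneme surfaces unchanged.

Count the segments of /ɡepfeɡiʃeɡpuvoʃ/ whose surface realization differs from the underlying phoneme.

3

Segments that undergo a rule: /ɡ/ → [dʒ] (rule 2); /ɡ/ → [dʒ] (rule 2); /ʃ/ → [ʒ] (rule 1).
All other segments surface unchanged.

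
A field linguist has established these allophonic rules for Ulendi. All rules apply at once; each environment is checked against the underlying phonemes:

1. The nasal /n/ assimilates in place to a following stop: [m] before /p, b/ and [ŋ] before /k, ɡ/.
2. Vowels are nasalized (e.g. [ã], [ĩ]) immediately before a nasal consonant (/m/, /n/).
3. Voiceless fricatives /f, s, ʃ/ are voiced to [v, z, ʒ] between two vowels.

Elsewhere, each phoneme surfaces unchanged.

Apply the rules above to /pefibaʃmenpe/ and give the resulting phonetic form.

[pevibaʃmẽmpe]

/p/ stays [p].
/e/ (between /p/ and /f/) is in the target of rule 2 but the environment (before a nasal consonant) is not met → [e].
Rule 3 applies to /f/ (between /e/ and /i/: between two vowels) → [v].
/i/ (between /f/ and /b/): rule 2 targets it, but not before a nasal consonant → unchanged [i].
/b/ stays [b].
/a/ (between /b/ and /ʃ/): rule 2 targets it, but not before a nasal consonant → unchanged [a].
/ʃ/ — between /a/ and /m/; rule 3 does not apply here → [ʃ].
/m/ (between /ʃ/ and /e/): no rule targets it → [m].
Rule 2 applies to /e/ (between /m/ and /n/: before a nasal consonant) → [ẽ].
/n/ (between /e/ and /p/): before a labial or velar stop, so rule 1 applies → [m].
/p/ (between /n/ and /e/): no rule targets it → [p].
/e/ — word-final; rule 2 does not apply here → [e].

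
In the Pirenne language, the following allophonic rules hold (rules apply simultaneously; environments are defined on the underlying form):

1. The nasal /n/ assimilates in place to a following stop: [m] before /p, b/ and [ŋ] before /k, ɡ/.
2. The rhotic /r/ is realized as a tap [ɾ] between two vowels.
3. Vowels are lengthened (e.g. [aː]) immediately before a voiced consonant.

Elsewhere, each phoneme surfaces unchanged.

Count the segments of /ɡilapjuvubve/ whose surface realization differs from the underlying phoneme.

3

Segments that undergo a rule: /i/ → [iː] (rule 3); /u/ → [uː] (rule 3); /u/ → [uː] (rule 3).
All other segments surface unchanged.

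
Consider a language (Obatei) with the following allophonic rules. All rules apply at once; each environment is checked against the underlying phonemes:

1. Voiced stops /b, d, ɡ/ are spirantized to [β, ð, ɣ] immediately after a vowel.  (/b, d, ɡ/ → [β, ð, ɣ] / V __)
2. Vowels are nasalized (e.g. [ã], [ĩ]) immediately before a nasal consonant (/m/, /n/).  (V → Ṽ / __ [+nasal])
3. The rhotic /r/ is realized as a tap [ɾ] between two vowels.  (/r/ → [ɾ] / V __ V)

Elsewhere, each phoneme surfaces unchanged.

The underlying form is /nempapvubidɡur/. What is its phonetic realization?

/e/ (between /n/ and /m/) occurs before a nasal consonant → [ẽ] by rule 2.
/a/ (between /p/ and /p/): rule 2 targets it, but not before a nasal consonant → unchanged [a].
/u/ — between /v/ and /b/; rule 2 does not apply here → [u].
/b/ meets the environment for rule 1 (immediately after a vowel) → [β].
/i/ (between /b/ and /d/) fails the environment for rule 2, so it stays [i].
/d/ — between /i/ and /ɡ/, immediately after a vowel — surfaces as [ð] (rule 1).
/ɡ/ — between /d/ and /u/; rule 1 does not apply here → [ɡ].
/u/ (between /ɡ/ and /r/) fails the environment for rule 2, so it stays [u].
/r/ (word-final): rule 3 targets it, but not between two vowels → unchanged [r].

[nẽmpapvuβiðɡur]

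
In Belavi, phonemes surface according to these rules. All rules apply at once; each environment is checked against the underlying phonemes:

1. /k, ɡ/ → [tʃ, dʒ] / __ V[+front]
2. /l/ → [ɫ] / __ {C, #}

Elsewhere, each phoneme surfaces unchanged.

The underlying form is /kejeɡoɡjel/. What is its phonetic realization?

[tʃejeɡoɡjeɫ]

/k/ — word-initial, before a front vowel — surfaces as [tʃ] (rule 1).
/e/ stays [e].
/j/ stays [j].
/e/ (between /j/ and /ɡ/) is unaffected → [e].
/ɡ/ — between /e/ and /o/; rule 1 does not apply here → [ɡ].
/o/ — not in any rule's target class → [o].
/ɡ/ (between /o/ and /j/) is in the target of rule 1 but the environment (before a front vowel) is not met → [ɡ].
/j/ (between /ɡ/ and /e/) is unaffected → [j].
/e/ (between /j/ and /l/) is unaffected → [e].
Rule 2 applies to /l/ (word-final: word-finally or immediately before a consonant) → [ɫ].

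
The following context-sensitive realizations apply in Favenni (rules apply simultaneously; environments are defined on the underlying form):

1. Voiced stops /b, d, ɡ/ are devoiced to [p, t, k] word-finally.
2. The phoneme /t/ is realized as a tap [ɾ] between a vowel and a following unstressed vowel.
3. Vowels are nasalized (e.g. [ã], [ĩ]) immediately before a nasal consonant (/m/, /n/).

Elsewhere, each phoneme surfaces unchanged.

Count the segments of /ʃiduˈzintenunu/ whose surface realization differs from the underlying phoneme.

Segments that undergo a rule: /i/ → [ĩ] (rule 3); /e/ → [ẽ] (rule 3); /u/ → [ũ] (rule 3).
All other segments surface unchanged.

3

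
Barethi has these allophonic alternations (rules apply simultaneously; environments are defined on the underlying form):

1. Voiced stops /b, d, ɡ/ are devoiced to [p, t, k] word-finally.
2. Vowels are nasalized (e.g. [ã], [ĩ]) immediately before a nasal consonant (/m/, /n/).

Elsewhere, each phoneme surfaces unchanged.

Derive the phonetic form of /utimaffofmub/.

[utĩmaffofmup]

/u/ (word-initial) is in the target of rule 2 but the environment (before a nasal consonant) is not met → [u].
/t/ — not in any rule's target class → [t].
/i/ meets the environment for rule 2 (before a nasal consonant) → [ĩ].
/m/ — not in any rule's target class → [m].
/a/ (between /m/ and /f/): rule 2 targets it, but not before a nasal consonant → unchanged [a].
/f/ stays [f].
/f/ stays [f].
/o/ — between /f/ and /f/; rule 2 does not apply here → [o].
/f/ (between /o/ and /m/) is unaffected → [f].
/m/ (between /f/ and /u/): no rule targets it → [m].
/u/ (between /m/ and /b/) fails the environment for rule 2, so it stays [u].
/b/ (word-final): word-finally, so rule 1 applies → [p].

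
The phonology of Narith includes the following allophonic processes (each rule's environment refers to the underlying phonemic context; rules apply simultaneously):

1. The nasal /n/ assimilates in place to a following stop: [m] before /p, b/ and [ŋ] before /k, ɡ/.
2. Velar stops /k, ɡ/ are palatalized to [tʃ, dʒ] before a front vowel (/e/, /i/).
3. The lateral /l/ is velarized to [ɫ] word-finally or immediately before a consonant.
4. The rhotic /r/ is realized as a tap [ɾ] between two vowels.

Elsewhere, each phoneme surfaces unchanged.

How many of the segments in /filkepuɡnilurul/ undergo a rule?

4

Segments that undergo a rule: /l/ → [ɫ] (rule 3); /k/ → [tʃ] (rule 2); /r/ → [ɾ] (rule 4); /l/ → [ɫ] (rule 3).
All other segments surface unchanged.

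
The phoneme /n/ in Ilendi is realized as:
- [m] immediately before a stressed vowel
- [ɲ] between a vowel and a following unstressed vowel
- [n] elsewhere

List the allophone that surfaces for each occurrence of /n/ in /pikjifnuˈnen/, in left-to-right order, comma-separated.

Occurrence 1 (position 7): no conditioning environment matches → elsewhere allophone [n].
Occurrence 2 (position 9): immediately before a stressed vowel → [m].
Occurrence 3 (position 11): no conditioning environment matches → elsewhere allophone [n].

[n], [m], [n]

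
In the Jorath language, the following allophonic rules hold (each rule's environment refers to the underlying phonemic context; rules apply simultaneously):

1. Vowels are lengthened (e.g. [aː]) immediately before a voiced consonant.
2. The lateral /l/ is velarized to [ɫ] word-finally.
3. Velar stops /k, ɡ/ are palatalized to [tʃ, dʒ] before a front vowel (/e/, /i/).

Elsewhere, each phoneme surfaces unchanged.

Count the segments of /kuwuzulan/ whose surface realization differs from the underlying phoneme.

4

Segments that undergo a rule: /u/ → [uː] (rule 1); /u/ → [uː] (rule 1); /u/ → [uː] (rule 1); /a/ → [aː] (rule 1).
All other segments surface unchanged.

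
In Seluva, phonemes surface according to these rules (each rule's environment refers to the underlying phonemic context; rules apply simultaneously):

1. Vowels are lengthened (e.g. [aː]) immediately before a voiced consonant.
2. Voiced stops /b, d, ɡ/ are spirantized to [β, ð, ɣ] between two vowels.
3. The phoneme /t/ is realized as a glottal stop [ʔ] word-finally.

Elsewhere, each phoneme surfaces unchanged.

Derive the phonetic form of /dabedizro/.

[daːβeːðiːzro]

/d/ (word-initial): rule 2 targets it, but not between two vowels → unchanged [d].
/a/ meets the environment for rule 1 (before a voiced consonant) → [aː].
/b/ (between /a/ and /e/) occurs between two vowels → [β] by rule 2.
/e/ — between /b/ and /d/, before a voiced consonant — surfaces as [eː] (rule 1).
Rule 2 applies to /d/ (between /e/ and /i/: between two vowels) → [ð].
Rule 1 applies to /i/ (between /d/ and /z/: before a voiced consonant) → [iː].
/o/ (word-final): rule 1 targets it, but not before a voiced consonant → unchanged [o].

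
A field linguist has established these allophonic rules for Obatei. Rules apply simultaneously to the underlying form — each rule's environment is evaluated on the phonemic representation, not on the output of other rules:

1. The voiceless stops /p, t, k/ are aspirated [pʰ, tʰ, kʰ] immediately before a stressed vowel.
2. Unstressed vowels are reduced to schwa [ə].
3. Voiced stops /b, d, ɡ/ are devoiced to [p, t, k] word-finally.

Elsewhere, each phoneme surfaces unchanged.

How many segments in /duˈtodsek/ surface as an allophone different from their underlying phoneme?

3

Segments that undergo a rule: /u/ → [ə] (rule 2); /t/ → [tʰ] (rule 1); /e/ → [ə] (rule 2).
All other segments surface unchanged.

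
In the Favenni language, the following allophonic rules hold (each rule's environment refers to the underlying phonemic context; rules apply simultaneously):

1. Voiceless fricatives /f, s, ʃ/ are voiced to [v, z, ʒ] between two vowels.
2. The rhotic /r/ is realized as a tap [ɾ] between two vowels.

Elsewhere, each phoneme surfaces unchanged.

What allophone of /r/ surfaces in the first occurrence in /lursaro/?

[r]

/r/ (between /u/ and /s/) is in the target of rule 2 but the environment (between two vowels) is not met → [r].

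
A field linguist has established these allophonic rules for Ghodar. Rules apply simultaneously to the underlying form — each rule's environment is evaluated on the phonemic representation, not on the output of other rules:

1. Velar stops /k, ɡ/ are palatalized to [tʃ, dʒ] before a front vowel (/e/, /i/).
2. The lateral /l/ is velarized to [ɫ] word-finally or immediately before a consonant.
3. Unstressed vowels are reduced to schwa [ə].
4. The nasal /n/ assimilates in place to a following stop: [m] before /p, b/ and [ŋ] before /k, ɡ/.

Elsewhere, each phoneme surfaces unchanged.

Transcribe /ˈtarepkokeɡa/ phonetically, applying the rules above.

/a/ — between /t/ and /r/; rule 3 does not apply here → [a].
/e/ (between /r/ and /p/) occurs in an unstressed syllable → [ə] by rule 3.
/k/ (between /p/ and /o/) fails the environment for rule 1, so it stays [k].
Rule 3 applies to /o/ (between /k/ and /k/: in an unstressed syllable) → [ə].
/k/ (between /o/ and /e/): before a front vowel, so rule 1 applies → [tʃ].
/e/ (between /k/ and /ɡ/): in an unstressed syllable, so rule 3 applies → [ə].
/ɡ/ (between /e/ and /a/): rule 1 targets it, but not before a front vowel → unchanged [ɡ].
/a/ — word-final, in an unstressed syllable — surfaces as [ə] (rule 3).

[ˈtarəpkətʃəɡə]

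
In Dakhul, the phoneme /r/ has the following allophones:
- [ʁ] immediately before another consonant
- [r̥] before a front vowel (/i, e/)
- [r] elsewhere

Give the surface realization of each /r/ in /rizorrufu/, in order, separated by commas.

Occurrence 1 (position 1): before a front vowel (/i, e/) → [r̥].
Occurrence 2 (position 5): immediately before another consonant → [ʁ].
Occurrence 3 (position 6): no conditioning environment matches → elsewhere allophone [r].

[r̥], [ʁ], [r]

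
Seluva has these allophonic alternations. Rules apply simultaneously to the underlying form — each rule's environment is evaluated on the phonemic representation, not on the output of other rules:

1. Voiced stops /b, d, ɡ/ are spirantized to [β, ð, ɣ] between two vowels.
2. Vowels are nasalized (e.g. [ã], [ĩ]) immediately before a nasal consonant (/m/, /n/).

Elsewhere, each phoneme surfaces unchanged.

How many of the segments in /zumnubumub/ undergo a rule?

Segments that undergo a rule: /u/ → [ũ] (rule 2); /b/ → [β] (rule 1); /u/ → [ũ] (rule 2).
All other segments surface unchanged.

3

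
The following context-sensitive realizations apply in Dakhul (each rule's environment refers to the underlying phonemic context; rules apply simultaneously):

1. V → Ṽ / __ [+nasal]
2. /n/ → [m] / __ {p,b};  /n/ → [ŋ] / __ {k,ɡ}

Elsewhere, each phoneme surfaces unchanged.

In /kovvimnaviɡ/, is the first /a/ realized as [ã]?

No

/a/ — between /n/ and /v/; rule 1 does not apply here → [a].
The actual realization is [a], not [ã].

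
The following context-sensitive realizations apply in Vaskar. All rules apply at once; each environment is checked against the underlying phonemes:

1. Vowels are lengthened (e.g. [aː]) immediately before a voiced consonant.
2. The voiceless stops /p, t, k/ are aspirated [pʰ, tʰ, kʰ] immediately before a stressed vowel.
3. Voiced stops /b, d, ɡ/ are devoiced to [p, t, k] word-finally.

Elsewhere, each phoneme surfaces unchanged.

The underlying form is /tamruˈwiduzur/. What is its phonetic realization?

[taːmruːˈwiːduːzuːr]

/t/ (word-initial) fails the environment for rule 2, so it stays [t].
/a/ — between /t/ and /m/, before a voiced consonant — surfaces as [aː] (rule 1).
/m/ — not in any rule's target class → [m].
/r/ (between /m/ and /u/): no rule targets it → [r].
/u/ meets the environment for rule 1 (before a voiced consonant) → [uː].
/w/ (between /u/ and /i/): no rule targets it → [w].
/i/ meets the environment for rule 1 (before a voiced consonant) → [iː].
/d/ (between /i/ and /u/): rule 3 targets it, but not word-finally → unchanged [d].
/u/ (between /d/ and /z/) occurs before a voiced consonant → [uː] by rule 1.
/z/ — not in any rule's target class → [z].
/u/ — between /z/ and /r/, before a voiced consonant — surfaces as [uː] (rule 1).
/r/ — not in any rule's target class → [r].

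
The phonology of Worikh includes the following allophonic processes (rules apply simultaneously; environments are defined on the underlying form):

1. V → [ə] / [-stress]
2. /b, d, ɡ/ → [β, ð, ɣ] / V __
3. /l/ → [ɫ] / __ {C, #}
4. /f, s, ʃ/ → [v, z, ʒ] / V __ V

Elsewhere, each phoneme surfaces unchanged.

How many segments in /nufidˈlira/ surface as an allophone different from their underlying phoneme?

5

Segments that undergo a rule: /u/ → [ə] (rule 1); /f/ → [v] (rule 4); /i/ → [ə] (rule 1); /d/ → [ð] (rule 2); /a/ → [ə] (rule 1).
All other segments surface unchanged.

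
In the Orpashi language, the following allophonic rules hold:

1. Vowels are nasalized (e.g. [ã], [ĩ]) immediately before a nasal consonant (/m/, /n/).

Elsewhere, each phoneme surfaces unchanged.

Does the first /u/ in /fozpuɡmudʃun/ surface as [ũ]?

/u/ (between /p/ and /ɡ/) is in the target of rule 1 but the environment (before a nasal consonant) is not met → [u].
The actual realization is [u], not [ũ].

No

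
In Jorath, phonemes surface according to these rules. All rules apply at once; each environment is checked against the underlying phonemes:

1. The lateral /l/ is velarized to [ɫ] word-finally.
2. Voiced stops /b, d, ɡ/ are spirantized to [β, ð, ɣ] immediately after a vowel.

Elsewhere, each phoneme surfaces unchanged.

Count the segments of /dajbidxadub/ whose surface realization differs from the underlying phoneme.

Segments that undergo a rule: /d/ → [ð] (rule 2); /d/ → [ð] (rule 2); /b/ → [β] (rule 2).
All other segments surface unchanged.

3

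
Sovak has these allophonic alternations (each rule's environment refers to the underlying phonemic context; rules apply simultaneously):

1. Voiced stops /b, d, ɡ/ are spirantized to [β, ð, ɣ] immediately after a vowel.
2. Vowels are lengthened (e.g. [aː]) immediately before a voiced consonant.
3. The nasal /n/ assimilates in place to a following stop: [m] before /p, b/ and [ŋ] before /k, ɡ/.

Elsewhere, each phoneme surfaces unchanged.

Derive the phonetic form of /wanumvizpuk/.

[waːnuːmviːzpuk]

/w/ (word-initial) is unaffected → [w].
/a/ — between /w/ and /n/, before a voiced consonant — surfaces as [aː] (rule 2).
/n/ (between /a/ and /u/) fails the environment for rule 3, so it stays [n].
/u/ (between /n/ and /m/): before a voiced consonant, so rule 2 applies → [uː].
/m/ — not in any rule's target class → [m].
/v/ (between /m/ and /i/): no rule targets it → [v].
Rule 2 applies to /i/ (between /v/ and /z/: before a voiced consonant) → [iː].
/z/ (between /i/ and /p/): no rule targets it → [z].
/p/ (between /z/ and /u/): no rule targets it → [p].
/u/ (between /p/ and /k/) is in the target of rule 2 but the environment (before a voiced consonant) is not met → [u].
/k/ (word-final): no rule targets it → [k].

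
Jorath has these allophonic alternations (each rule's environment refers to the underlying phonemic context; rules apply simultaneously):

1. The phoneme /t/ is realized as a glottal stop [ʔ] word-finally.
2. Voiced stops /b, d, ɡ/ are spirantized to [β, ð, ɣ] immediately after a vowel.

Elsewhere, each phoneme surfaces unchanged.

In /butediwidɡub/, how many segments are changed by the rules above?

3

Segments that undergo a rule: /d/ → [ð] (rule 2); /d/ → [ð] (rule 2); /b/ → [β] (rule 2).
All other segments surface unchanged.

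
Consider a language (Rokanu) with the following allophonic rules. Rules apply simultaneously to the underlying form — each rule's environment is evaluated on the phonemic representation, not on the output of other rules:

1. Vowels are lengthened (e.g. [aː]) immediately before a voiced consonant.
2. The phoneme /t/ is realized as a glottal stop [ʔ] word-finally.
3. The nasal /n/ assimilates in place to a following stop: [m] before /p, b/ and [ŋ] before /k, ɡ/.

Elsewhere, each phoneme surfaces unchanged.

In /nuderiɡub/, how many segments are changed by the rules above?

Segments that undergo a rule: /u/ → [uː] (rule 1); /e/ → [eː] (rule 1); /i/ → [iː] (rule 1); /u/ → [uː] (rule 1).
All other segments surface unchanged.

4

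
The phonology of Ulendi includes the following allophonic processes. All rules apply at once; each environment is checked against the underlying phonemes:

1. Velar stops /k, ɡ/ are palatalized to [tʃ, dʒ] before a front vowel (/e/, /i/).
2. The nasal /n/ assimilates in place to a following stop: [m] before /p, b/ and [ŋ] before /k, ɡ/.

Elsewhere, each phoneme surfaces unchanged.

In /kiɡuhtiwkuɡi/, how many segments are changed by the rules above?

2

Segments that undergo a rule: /k/ → [tʃ] (rule 1); /ɡ/ → [dʒ] (rule 1).
All other segments surface unchanged.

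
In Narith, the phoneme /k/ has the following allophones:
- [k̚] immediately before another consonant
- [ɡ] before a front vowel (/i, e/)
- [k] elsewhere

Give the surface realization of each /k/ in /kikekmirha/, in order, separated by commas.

[ɡ], [ɡ], [k̚]

Occurrence 1 (position 1): before a front vowel (/i, e/) → [ɡ].
Occurrence 2 (position 3): before a front vowel (/i, e/) → [ɡ].
Occurrence 3 (position 5): immediately before another consonant → [k̚].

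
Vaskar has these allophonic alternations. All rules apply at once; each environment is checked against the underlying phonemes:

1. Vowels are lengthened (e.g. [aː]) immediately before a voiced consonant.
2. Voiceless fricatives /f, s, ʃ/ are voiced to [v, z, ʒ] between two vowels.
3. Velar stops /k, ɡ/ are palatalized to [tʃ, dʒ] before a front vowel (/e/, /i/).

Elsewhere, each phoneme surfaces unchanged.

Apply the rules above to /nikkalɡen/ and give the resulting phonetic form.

[nikkaːldʒeːn]

/n/ stays [n].
/i/ — between /n/ and /k/; rule 1 does not apply here → [i].
/k/ (between /i/ and /k/) is in the target of rule 3 but the environment (before a front vowel) is not met → [k].
/k/ (between /k/ and /a/) is in the target of rule 3 but the environment (before a front vowel) is not met → [k].
/a/ — between /k/ and /l/, before a voiced consonant — surfaces as [aː] (rule 1).
/l/ (between /a/ and /ɡ/) is unaffected → [l].
Rule 3 applies to /ɡ/ (between /l/ and /e/: before a front vowel) → [dʒ].
/e/ (between /ɡ/ and /n/): before a voiced consonant, so rule 1 applies → [eː].
/n/ (word-final): no rule targets it → [n].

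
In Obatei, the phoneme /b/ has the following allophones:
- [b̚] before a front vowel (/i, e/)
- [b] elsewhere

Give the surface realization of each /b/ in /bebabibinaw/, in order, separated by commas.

Occurrence 1 (position 1): before a front vowel (/i, e/) → [b̚].
Occurrence 2 (position 3): no conditioning environment matches → elsewhere allophone [b].
Occurrence 3 (position 5): before a front vowel (/i, e/) → [b̚].
Occurrence 4 (position 7): before a front vowel (/i, e/) → [b̚].

[b̚], [b], [b̚], [b̚]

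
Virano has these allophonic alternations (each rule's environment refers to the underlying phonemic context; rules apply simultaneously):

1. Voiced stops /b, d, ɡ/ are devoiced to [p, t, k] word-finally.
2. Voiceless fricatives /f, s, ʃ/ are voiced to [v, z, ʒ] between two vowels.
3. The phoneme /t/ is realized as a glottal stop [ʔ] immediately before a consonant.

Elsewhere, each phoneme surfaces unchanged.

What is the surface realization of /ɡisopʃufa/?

[ɡizopʃuva]

/ɡ/ (word-initial) fails the environment for rule 1, so it stays [ɡ].
/i/ stays [i].
/s/ meets the environment for rule 2 (between two vowels) → [z].
/o/ (between /s/ and /p/) is unaffected → [o].
/p/ (between /o/ and /ʃ/) is unaffected → [p].
/ʃ/ — between /p/ and /u/; rule 2 does not apply here → [ʃ].
/u/ (between /ʃ/ and /f/) is unaffected → [u].
/f/ — between /u/ and /a/, between two vowels — surfaces as [v] (rule 2).
/a/ (word-final) is unaffected → [a].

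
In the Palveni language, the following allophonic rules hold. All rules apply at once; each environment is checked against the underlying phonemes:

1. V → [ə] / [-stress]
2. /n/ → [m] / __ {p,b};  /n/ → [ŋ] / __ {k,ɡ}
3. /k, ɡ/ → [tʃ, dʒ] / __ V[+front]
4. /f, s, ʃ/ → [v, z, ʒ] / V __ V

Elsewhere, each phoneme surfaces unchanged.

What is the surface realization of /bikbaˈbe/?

/b/ (word-initial) is unaffected → [b].
/i/ — between /b/ and /k/, in an unstressed syllable — surfaces as [ə] (rule 1).
/k/ — between /i/ and /b/; rule 3 does not apply here → [k].
/b/ (between /k/ and /a/): no rule targets it → [b].
/a/ (between /b/ and /b/) occurs in an unstressed syllable → [ə] by rule 1.
/b/ — not in any rule's target class → [b].
/e/ — word-final; rule 1 does not apply here → [e].

[bəkbəˈbe]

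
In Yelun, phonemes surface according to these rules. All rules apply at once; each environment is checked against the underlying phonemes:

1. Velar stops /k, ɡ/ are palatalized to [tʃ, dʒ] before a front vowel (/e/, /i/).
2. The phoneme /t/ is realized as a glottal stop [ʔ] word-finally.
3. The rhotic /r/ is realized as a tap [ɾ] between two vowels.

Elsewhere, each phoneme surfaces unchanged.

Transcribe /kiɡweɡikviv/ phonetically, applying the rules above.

/k/ — word-initial, before a front vowel — surfaces as [tʃ] (rule 1).
/i/ — not in any rule's target class → [i].
/ɡ/ (between /i/ and /w/): rule 1 targets it, but not before a front vowel → unchanged [ɡ].
/w/ stays [w].
/e/ stays [e].
/ɡ/ (between /e/ and /i/) occurs before a front vowel → [dʒ] by rule 1.
/i/ (between /ɡ/ and /k/): no rule targets it → [i].
/k/ (between /i/ and /v/): rule 1 targets it, but not before a front vowel → unchanged [k].
/v/ stays [v].
/i/ — not in any rule's target class → [i].
/v/ (word-final): no rule targets it → [v].

[tʃiɡwedʒikviv]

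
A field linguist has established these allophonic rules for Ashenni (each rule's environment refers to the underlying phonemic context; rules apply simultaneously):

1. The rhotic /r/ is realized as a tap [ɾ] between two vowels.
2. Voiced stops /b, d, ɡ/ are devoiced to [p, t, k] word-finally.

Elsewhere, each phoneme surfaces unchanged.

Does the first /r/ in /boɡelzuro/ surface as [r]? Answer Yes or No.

/r/ (between /u/ and /o/) occurs between two vowels → [ɾ] by rule 1.
The actual realization is [ɾ], not [r].

No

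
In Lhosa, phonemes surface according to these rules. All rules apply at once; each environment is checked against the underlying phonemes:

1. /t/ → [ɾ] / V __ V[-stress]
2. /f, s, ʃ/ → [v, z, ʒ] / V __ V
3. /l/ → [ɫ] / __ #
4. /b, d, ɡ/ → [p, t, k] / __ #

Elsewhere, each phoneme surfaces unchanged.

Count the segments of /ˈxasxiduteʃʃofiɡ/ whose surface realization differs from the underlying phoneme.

Segments that undergo a rule: /t/ → [ɾ] (rule 1); /f/ → [v] (rule 2); /ɡ/ → [k] (rule 4).
All other segments surface unchanged.

3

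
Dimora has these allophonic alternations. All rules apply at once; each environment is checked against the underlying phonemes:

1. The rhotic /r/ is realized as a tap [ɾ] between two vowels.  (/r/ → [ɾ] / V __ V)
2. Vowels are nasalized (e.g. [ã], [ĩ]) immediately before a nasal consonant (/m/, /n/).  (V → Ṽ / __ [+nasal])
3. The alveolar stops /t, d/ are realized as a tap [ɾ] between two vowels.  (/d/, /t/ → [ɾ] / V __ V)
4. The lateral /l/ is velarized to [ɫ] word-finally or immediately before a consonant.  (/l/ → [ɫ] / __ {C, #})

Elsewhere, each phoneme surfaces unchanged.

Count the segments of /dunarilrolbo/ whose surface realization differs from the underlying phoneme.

4

Segments that undergo a rule: /u/ → [ũ] (rule 2); /r/ → [ɾ] (rule 1); /l/ → [ɫ] (rule 4); /l/ → [ɫ] (rule 4).
All other segments surface unchanged.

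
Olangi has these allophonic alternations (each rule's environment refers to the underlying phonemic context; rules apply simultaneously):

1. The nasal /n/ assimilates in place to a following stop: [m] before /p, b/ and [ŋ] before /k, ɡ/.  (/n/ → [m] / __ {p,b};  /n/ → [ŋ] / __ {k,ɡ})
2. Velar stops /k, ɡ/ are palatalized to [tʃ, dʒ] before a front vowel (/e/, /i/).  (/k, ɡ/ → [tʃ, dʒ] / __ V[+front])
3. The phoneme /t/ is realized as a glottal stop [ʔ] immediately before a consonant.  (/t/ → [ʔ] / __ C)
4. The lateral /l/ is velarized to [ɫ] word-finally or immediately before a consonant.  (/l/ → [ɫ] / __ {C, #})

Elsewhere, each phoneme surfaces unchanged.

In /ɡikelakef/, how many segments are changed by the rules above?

3

Segments that undergo a rule: /ɡ/ → [dʒ] (rule 2); /k/ → [tʃ] (rule 2); /k/ → [tʃ] (rule 2).
All other segments surface unchanged.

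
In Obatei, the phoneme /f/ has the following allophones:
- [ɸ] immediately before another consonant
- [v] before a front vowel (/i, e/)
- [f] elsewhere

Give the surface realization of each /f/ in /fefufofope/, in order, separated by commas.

[v], [f], [f], [f]

Occurrence 1 (position 1): before a front vowel (/i, e/) → [v].
Occurrence 2 (position 3): no conditioning environment matches → elsewhere allophone [f].
Occurrence 3 (position 5): no conditioning environment matches → elsewhere allophone [f].
Occurrence 4 (position 7): no conditioning environment matches → elsewhere allophone [f].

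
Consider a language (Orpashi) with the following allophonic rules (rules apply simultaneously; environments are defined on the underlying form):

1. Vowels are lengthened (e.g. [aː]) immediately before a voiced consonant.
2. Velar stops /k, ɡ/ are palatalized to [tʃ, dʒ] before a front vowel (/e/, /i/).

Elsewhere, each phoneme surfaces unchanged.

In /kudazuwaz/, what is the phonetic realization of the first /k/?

/k/ (word-initial) fails the environment for rule 2, so it stays [k].

[k]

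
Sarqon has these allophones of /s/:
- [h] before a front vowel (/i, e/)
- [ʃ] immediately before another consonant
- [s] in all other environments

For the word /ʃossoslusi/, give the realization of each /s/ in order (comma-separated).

Occurrence 1 (position 3): immediately before another consonant → [ʃ].
Occurrence 2 (position 4): no conditioning environment matches → elsewhere allophone [s].
Occurrence 3 (position 6): immediately before another consonant → [ʃ].
Occurrence 4 (position 9): before a front vowel (/i, e/) → [h].

[ʃ], [s], [ʃ], [h]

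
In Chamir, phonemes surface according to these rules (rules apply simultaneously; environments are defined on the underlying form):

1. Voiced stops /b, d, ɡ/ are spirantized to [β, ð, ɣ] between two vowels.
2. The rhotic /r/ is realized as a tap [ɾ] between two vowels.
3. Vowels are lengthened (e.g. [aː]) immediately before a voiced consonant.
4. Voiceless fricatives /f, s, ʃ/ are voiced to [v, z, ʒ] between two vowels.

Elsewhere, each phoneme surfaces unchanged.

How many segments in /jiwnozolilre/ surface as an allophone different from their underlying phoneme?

Segments that undergo a rule: /i/ → [iː] (rule 3); /o/ → [oː] (rule 3); /o/ → [oː] (rule 3); /i/ → [iː] (rule 3).
All other segments surface unchanged.

4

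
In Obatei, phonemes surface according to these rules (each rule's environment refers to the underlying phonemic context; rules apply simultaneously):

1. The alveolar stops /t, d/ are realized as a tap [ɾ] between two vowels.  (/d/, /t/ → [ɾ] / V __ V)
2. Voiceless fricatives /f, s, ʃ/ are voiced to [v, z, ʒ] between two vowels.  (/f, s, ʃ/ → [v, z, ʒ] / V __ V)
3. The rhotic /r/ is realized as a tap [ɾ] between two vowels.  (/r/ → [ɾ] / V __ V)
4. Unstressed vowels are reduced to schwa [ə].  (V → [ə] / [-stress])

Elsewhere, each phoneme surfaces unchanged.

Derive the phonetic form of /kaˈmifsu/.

[kəˈmifsə]

/k/ (word-initial): no rule targets it → [k].
/a/ (between /k/ and /m/) occurs in an unstressed syllable → [ə] by rule 4.
/m/ (between /a/ and /i/): no rule targets it → [m].
/i/ (between /m/ and /f/): rule 4 targets it, but not in an unstressed syllable → unchanged [i].
/f/ — between /i/ and /s/; rule 2 does not apply here → [f].
/s/ (between /f/ and /u/) fails the environment for rule 2, so it stays [s].
/u/ (word-final): in an unstressed syllable, so rule 4 applies → [ə].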